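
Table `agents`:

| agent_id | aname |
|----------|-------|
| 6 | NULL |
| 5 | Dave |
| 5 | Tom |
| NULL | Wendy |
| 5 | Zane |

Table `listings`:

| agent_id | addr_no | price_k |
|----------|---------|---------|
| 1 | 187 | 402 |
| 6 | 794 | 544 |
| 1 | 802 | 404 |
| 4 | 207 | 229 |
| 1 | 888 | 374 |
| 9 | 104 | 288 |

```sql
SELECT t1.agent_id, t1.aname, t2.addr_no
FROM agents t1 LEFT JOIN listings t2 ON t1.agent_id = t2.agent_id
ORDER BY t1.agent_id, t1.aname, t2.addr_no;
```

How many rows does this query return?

5

LEFT JOIN keeps every row from `agents`; unmatched rows get NULL for `listings`'s columns.
Matching on t1.agent_id = t2.agent_id. A NULL in a compared column never satisfies the condition.
- agent_id=6: 1 matching t2 row(s), so 1 row(s) emitted.
- agent_id=5: no t2 row matches, row kept with t2 columns NULL.
- agent_id=5: no t2 row matches, row kept with t2 columns NULL.
- agent_id=NULL: no t2 row matches, row kept with t2 columns NULL.
- agent_id=5: no t2 row matches, row kept with t2 columns NULL.
Total: 1 matched + 4 padded = 5 rows.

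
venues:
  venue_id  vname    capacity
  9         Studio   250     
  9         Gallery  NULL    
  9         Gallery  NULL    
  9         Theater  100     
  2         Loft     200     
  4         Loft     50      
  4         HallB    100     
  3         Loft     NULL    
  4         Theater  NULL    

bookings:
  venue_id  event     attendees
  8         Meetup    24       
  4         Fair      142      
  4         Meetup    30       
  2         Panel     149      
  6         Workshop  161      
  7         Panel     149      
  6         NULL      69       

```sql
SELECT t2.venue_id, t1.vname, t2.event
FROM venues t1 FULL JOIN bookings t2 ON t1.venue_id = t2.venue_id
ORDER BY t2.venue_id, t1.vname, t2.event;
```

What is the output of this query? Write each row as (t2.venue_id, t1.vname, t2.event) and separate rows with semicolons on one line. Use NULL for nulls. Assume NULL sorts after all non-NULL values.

(2, Loft, Panel); (4, HallB, Fair); (4, HallB, Meetup); (4, Loft, Fair); (4, Loft, Meetup); (4, Theater, Fair); (4, Theater, Meetup); (6, NULL, Workshop); (6, NULL, NULL); (7, NULL, Panel); (8, NULL, Meetup); (NULL, Gallery, NULL); (NULL, Gallery, NULL); (NULL, Loft, NULL); (NULL, Studio, NULL); (NULL, Theater, NULL)

FULL OUTER JOIN keeps every row from both sides; unmatched rows get NULL for the other side's columns.
Matching on t1.venue_id = t2.venue_id.
- t1 (venue_id=9) has no partner → padded with NULL.
- t1 (venue_id=9) has no partner → padded with NULL.
- t1 (venue_id=9) has no partner → padded with NULL.
- t1 (venue_id=9) has no partner → padded with NULL.
- t1 (venue_id=2) pairs with 1 row(s) of t2.
- t1 (venue_id=4) pairs with 2 row(s) of t2.
- t1 (venue_id=4) pairs with 2 row(s) of t2.
- t1 (venue_id=3) has no partner → padded with NULL.
- t1 (venue_id=4) pairs with 2 row(s) of t2.
- 4 t2 row(s) had no t1 match → kept, t1 columns NULL.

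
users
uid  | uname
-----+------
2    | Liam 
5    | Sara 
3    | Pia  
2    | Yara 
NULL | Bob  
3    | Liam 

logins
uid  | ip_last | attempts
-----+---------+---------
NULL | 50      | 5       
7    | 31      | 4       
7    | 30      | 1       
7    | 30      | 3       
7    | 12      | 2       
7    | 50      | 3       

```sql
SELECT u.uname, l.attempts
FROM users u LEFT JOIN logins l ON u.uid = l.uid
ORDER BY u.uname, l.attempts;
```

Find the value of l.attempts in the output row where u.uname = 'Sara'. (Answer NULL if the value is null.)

NULL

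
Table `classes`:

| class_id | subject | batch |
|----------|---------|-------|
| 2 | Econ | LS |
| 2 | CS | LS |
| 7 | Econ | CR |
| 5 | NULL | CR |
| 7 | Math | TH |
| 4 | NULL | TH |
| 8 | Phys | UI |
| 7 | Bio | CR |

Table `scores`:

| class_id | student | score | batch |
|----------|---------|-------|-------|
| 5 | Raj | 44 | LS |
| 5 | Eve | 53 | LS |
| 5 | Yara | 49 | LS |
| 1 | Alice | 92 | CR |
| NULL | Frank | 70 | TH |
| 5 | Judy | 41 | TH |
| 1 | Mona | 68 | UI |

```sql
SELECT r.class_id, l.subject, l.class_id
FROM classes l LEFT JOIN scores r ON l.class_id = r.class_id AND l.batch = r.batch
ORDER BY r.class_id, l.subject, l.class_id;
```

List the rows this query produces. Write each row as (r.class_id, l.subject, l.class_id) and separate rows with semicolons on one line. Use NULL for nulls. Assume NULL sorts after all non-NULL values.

LEFT JOIN keeps every row from `classes`; unmatched rows get NULL for `scores`'s columns.
Matching on l.class_id = r.class_id AND l.batch = r.batch. A NULL in a compared column never satisfies the condition.
- l row (class_id=2, batch=LS): no match → kept, r columns NULL.
- l row (class_id=2, batch=LS): no match → kept, r columns NULL.
- l row (class_id=7, batch=CR): no match → kept, r columns NULL.
- l row (class_id=5, batch=CR): no match → kept, r columns NULL.
- l row (class_id=7, batch=TH): no match → kept, r columns NULL.
- l row (class_id=4, batch=TH): no match → kept, r columns NULL.
- l row (class_id=8, batch=UI): no match → kept, r columns NULL.
- l row (class_id=7, batch=CR): no match → kept, r columns NULL.
After projecting and ordering:
r.class_id | l.subject | l.class_id
NULL | Bio | 7
NULL | CS | 2
NULL | Econ | 2
NULL | Econ | 7
NULL | Math | 7
NULL | Phys | 8
NULL | NULL | 4
NULL | NULL | 5

(NULL, Bio, 7); (NULL, CS, 2); (NULL, Econ, 2); (NULL, Econ, 7); (NULL, Math, 7); (NULL, Phys, 8); (NULL, NULL, 4); (NULL, NULL, 5)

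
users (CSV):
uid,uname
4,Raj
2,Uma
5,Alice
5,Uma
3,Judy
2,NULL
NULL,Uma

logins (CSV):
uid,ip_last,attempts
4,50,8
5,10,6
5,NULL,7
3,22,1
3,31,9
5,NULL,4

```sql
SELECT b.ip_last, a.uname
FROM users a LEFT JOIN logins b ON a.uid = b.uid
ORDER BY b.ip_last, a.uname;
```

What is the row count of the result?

LEFT JOIN keeps every row from `users`; unmatched rows get NULL for `logins`'s columns.
Matching on a.uid = b.uid. A NULL in a compared column never satisfies the condition.
- uid=4: 1 matching b row(s), so 1 row(s) emitted.
- uid=2: no b row matches, row kept with b columns NULL.
- uid=5: 3 matching b row(s), so 3 row(s) emitted.
- uid=5: 3 matching b row(s), so 3 row(s) emitted.
- uid=3: 2 matching b row(s), so 2 row(s) emitted.
- uid=2: no b row matches, row kept with b columns NULL.
- uid=NULL: no b row matches, row kept with b columns NULL.
Total: 9 matched + 3 padded = 12 rows.

12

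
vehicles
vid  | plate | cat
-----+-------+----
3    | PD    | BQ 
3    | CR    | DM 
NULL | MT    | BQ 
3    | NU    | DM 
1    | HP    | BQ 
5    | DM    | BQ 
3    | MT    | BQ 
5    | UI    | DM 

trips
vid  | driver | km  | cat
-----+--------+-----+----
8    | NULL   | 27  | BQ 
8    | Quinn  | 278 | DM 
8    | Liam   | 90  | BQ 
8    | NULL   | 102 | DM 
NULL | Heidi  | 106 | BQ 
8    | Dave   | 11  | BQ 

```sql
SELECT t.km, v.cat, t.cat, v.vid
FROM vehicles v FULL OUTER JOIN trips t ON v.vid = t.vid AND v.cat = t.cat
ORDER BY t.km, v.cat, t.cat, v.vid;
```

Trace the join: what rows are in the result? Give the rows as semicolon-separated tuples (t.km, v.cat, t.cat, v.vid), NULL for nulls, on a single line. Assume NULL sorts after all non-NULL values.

FULL OUTER JOIN keeps every row from both sides; unmatched rows get NULL for the other side's columns.
Matching on v.vid = t.vid AND v.cat = t.cat. A NULL in a compared column never satisfies the condition.
- vid=3, cat=BQ: no t row matches, row kept with t columns NULL.
- vid=3, cat=DM: no t row matches, row kept with t columns NULL.
- vid=NULL, cat=BQ: no t row matches, row kept with t columns NULL.
- vid=3, cat=DM: no t row matches, row kept with t columns NULL.
- vid=1, cat=BQ: no t row matches, row kept with t columns NULL.
- vid=5, cat=BQ: no t row matches, row kept with t columns NULL.
- vid=3, cat=BQ: no t row matches, row kept with t columns NULL.
- vid=5, cat=DM: no t row matches, row kept with t columns NULL.
- plus 6 unmatched t row(s), each kept with NULL v columns.

(11, NULL, BQ, NULL); (27, NULL, BQ, NULL); (90, NULL, BQ, NULL); (102, NULL, DM, NULL); (106, NULL, BQ, NULL); (278, NULL, DM, NULL); (NULL, BQ, NULL, 1); (NULL, BQ, NULL, 3); (NULL, BQ, NULL, 3); (NULL, BQ, NULL, 5); (NULL, BQ, NULL, NULL); (NULL, DM, NULL, 3); (NULL, DM, NULL, 3); (NULL, DM, NULL, 5)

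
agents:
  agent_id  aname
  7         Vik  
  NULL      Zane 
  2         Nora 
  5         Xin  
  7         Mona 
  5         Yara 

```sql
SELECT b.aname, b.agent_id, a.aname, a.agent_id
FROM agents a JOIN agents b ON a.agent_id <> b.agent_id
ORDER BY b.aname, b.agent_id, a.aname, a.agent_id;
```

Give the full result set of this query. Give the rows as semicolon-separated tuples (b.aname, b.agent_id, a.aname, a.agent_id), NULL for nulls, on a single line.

(Mona, 7, Nora, 2); (Mona, 7, Xin, 5); (Mona, 7, Yara, 5); (Nora, 2, Mona, 7); (Nora, 2, Vik, 7); (Nora, 2, Xin, 5); (Nora, 2, Yara, 5); (Vik, 7, Nora, 2); (Vik, 7, Xin, 5); (Vik, 7, Yara, 5); (Xin, 5, Mona, 7); (Xin, 5, Nora, 2); (Xin, 5, Vik, 7); (Yara, 5, Mona, 7); (Yara, 5, Nora, 2); (Yara, 5, Vik, 7)

INNER JOIN keeps only pairs where the ON condition holds.
Matching on a.agent_id <> b.agent_id. A NULL in a compared column never satisfies the condition.
- a[0] agent_id=7 → 3 match(es) in b → 3 row(s).
- a[1] agent_id=NULL → no match; dropped.
- a[2] agent_id=2 → 4 match(es) in b → 4 row(s).
- a[3] agent_id=5 → 3 match(es) in b → 3 row(s).
- a[4] agent_id=7 → 3 match(es) in b → 3 row(s).
- a[5] agent_id=5 → 3 match(es) in b → 3 row(s).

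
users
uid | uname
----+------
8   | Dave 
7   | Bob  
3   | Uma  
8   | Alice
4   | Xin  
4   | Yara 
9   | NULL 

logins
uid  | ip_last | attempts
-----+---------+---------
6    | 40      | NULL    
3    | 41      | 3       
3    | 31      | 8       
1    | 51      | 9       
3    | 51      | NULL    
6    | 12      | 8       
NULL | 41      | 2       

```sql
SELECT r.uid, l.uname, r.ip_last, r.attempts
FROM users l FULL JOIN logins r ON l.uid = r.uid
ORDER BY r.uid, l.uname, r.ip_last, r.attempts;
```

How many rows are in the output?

13

FULL OUTER JOIN keeps every row from both sides; unmatched rows get NULL for the other side's columns.
Matching on l.uid = r.uid. A NULL in a compared column never satisfies the condition.
- l (uid=8) has no partner → padded with NULL.
- l (uid=7) has no partner → padded with NULL.
- l (uid=3) pairs with 3 row(s) of r.
- l (uid=8) has no partner → padded with NULL.
- l (uid=4) has no partner → padded with NULL.
- l (uid=4) has no partner → padded with NULL.
- l (uid=9) has no partner → padded with NULL.
- 4 row(s) from r found no l partner → padded with NULL.
Total: 3 matched + 10 padded = 13 rows.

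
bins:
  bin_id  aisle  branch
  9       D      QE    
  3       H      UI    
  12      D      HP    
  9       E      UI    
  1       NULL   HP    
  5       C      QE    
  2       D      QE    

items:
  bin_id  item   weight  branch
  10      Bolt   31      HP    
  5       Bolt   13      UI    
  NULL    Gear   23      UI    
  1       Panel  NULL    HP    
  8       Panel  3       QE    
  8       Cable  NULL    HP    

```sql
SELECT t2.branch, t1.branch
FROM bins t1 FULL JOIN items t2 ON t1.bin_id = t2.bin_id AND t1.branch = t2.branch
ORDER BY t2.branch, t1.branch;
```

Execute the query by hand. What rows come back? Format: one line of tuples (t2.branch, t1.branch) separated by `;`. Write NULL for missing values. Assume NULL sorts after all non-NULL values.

FULL OUTER JOIN keeps every row from both sides; unmatched rows get NULL for the other side's columns.
Matching on t1.bin_id = t2.bin_id AND t1.branch = t2.branch. A NULL in a compared column never satisfies the condition.
Matched pairs: 1; unmatched t1 rows kept: 6; unmatched t2 rows kept: 5.

(HP, HP); (HP, NULL); (HP, NULL); (QE, NULL); (UI, NULL); (UI, NULL); (NULL, HP); (NULL, QE); (NULL, QE); (NULL, QE); (NULL, UI); (NULL, UI)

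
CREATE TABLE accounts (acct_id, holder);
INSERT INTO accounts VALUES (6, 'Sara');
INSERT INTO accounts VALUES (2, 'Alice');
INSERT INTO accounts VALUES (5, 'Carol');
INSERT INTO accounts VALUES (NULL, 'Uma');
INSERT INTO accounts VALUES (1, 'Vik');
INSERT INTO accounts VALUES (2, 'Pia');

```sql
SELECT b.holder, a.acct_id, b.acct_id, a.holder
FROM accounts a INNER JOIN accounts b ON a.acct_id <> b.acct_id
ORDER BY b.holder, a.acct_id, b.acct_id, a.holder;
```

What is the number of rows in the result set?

18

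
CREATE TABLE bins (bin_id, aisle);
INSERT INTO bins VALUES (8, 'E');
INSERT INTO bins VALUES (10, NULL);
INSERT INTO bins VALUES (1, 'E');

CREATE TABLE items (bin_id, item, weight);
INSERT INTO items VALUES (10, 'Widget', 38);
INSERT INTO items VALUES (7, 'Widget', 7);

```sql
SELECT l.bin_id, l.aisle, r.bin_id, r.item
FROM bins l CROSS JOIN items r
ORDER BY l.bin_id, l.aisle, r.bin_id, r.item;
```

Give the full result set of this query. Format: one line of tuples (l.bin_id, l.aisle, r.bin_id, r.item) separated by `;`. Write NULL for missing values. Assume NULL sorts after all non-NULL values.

CROSS JOIN pairs every row of `bins` with every row of `items`: 3 × 2 = 6 rows.
After projecting and ordering:
l.bin_id | l.aisle | r.bin_id | r.item
1 | E | 7 | Widget
1 | E | 10 | Widget
8 | E | 7 | Widget
8 | E | 10 | Widget
10 | NULL | 7 | Widget
10 | NULL | 10 | Widget

(1, E, 7, Widget); (1, E, 10, Widget); (8, E, 7, Widget); (8, E, 10, Widget); (10, NULL, 7, Widget); (10, NULL, 10, Widget)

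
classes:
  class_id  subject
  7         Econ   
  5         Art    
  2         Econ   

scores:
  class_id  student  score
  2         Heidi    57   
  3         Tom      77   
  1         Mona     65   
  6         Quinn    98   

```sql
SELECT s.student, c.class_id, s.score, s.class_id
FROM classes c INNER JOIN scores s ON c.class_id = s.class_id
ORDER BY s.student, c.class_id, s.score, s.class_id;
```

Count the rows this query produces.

1

INNER JOIN keeps only pairs where the ON condition holds.
Matching on c.class_id = s.class_id.
- c row (class_id=7): no match → dropped.
- c row (class_id=5): no match → dropped.
- c row (class_id=2): matches 1 s row(s) → 1 output row(s).
Total: 1 rows.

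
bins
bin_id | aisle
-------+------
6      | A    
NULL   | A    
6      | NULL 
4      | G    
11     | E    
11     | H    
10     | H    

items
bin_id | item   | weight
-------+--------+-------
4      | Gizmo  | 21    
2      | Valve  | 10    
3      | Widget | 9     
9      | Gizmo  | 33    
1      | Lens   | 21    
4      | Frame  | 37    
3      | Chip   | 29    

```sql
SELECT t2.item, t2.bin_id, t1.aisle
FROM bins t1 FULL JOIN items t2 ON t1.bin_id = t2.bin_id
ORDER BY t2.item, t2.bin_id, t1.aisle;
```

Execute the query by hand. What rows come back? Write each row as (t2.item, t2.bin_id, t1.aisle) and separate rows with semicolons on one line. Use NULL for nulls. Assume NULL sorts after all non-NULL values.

(Chip, 3, NULL); (Frame, 4, G); (Gizmo, 4, G); (Gizmo, 9, NULL); (Lens, 1, NULL); (Valve, 2, NULL); (Widget, 3, NULL); (NULL, NULL, A); (NULL, NULL, A); (NULL, NULL, E); (NULL, NULL, H); (NULL, NULL, H); (NULL, NULL, NULL)

FULL OUTER JOIN keeps every row from both sides; unmatched rows get NULL for the other side's columns.
Matching on t1.bin_id = t2.bin_id. A NULL in a compared column never satisfies the condition.
- t1[0] bin_id=6 → no match; kept with NULLs on the t2 side.
- t1[1] bin_id=NULL → no match; kept with NULLs on the t2 side.
- t1[2] bin_id=6 → no match; kept with NULLs on the t2 side.
- t1[3] bin_id=4 → 2 match(es) in t2 → 2 row(s).
- t1[4] bin_id=11 → no match; kept with NULLs on the t2 side.
- t1[5] bin_id=11 → no match; kept with NULLs on the t2 side.
- t1[6] bin_id=10 → no match; kept with NULLs on the t2 side.
- 5 t2 row(s) had no t1 match → kept, t1 columns NULL.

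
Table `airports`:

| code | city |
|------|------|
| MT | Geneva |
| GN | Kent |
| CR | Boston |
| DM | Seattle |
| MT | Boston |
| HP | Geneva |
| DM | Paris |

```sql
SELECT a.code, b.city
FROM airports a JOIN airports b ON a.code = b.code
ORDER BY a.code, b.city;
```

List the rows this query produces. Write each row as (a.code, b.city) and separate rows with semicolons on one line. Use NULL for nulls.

(CR, Boston); (DM, Paris); (DM, Paris); (DM, Seattle); (DM, Seattle); (GN, Kent); (HP, Geneva); (MT, Boston); (MT, Boston); (MT, Geneva); (MT, Geneva)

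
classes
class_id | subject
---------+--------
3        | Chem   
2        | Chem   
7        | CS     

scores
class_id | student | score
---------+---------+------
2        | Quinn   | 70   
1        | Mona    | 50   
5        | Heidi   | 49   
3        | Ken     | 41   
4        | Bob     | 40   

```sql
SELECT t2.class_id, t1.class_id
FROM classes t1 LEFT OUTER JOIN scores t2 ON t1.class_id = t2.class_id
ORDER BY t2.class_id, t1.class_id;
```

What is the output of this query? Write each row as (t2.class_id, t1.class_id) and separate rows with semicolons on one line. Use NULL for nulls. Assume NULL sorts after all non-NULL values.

(2, 2); (3, 3); (NULL, 7)

LEFT JOIN keeps every row from `classes`; unmatched rows get NULL for `scores`'s columns.
Matching on t1.class_id = t2.class_id.
Matched pairs: 2; unmatched t1 rows kept: 1.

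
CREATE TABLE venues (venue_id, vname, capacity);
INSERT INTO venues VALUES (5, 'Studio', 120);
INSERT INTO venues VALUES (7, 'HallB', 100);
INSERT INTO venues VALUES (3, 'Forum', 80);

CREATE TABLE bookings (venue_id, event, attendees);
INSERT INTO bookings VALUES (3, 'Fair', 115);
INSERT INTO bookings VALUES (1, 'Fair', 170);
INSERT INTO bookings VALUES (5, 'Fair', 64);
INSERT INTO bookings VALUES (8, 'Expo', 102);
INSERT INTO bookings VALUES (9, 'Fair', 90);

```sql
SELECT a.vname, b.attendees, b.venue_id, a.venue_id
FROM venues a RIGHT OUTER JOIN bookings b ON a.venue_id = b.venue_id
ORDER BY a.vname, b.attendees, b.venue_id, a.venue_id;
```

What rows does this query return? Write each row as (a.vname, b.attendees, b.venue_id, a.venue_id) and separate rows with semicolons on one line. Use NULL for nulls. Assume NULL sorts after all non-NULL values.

RIGHT JOIN keeps every row from `bookings`; unmatched rows get NULL for `venues`'s columns.
Matching on a.venue_id = b.venue_id.
- a[0] venue_id=5 → 1 match(es) in b → 1 row(s).
- a[1] venue_id=7 → no match.
- a[2] venue_id=3 → 1 match(es) in b → 1 row(s).
- plus 3 unmatched b row(s), each kept with NULL a columns.
After projecting and ordering:
a.vname | b.attendees | b.venue_id | a.venue_id
Forum | 115 | 3 | 3
Studio | 64 | 5 | 5
NULL | 90 | 9 | NULL
NULL | 102 | 8 | NULL
NULL | 170 | 1 | NULL

(Forum, 115, 3, 3); (Studio, 64, 5, 5); (NULL, 90, 9, NULL); (NULL, 102, 8, NULL); (NULL, 170, 1, NULL)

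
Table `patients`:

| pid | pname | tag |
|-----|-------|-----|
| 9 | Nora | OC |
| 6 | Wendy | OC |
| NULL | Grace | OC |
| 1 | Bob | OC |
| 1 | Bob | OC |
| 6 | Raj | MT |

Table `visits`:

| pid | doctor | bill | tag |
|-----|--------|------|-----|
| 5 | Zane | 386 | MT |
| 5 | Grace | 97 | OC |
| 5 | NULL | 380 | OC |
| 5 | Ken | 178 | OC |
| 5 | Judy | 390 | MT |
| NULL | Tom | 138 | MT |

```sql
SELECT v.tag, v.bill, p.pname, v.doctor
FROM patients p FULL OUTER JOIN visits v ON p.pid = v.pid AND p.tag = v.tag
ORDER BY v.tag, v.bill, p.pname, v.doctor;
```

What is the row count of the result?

FULL OUTER JOIN keeps every row from both sides; unmatched rows get NULL for the other side's columns.
Matching on p.pid = v.pid AND p.tag = v.tag. A NULL in a compared column never satisfies the condition.
Matched pairs: 0; unmatched p rows kept: 6; unmatched v rows kept: 6.
Total: 0 matched + 12 padded = 12 rows.

12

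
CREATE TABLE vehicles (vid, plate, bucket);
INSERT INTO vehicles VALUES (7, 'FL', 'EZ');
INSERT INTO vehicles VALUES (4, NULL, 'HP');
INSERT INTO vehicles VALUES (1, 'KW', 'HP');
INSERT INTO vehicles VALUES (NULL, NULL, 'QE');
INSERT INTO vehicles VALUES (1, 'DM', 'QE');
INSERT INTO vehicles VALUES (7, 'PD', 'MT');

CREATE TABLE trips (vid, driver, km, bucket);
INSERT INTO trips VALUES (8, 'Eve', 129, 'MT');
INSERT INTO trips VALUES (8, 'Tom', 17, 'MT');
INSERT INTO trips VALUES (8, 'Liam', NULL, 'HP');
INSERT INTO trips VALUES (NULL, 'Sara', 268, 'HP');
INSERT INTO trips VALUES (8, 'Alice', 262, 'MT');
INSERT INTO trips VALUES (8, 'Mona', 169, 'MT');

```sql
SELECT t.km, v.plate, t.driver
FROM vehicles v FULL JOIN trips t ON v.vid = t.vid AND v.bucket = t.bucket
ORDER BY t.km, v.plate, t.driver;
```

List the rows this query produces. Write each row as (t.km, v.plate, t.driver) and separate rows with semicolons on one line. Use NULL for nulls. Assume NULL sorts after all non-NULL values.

FULL OUTER JOIN keeps every row from both sides; unmatched rows get NULL for the other side's columns.
Matching on v.vid = t.vid AND v.bucket = t.bucket. A NULL in a compared column never satisfies the condition.
- v[0] vid=7, bucket=EZ → no match; kept with NULLs on the t side.
- v[1] vid=4, bucket=HP → no match; kept with NULLs on the t side.
- v[2] vid=1, bucket=HP → no match; kept with NULLs on the t side.
- v[3] vid=NULL, bucket=QE → no match; kept with NULLs on the t side.
- v[4] vid=1, bucket=QE → no match; kept with NULLs on the t side.
- v[5] vid=7, bucket=MT → no match; kept with NULLs on the t side.
- plus 6 unmatched t row(s), each kept with NULL v columns.

(17, NULL, Tom); (129, NULL, Eve); (169, NULL, Mona); (262, NULL, Alice); (268, NULL, Sara); (NULL, DM, NULL); (NULL, FL, NULL); (NULL, KW, NULL); (NULL, PD, NULL); (NULL, NULL, Liam); (NULL, NULL, NULL); (NULL, NULL, NULL)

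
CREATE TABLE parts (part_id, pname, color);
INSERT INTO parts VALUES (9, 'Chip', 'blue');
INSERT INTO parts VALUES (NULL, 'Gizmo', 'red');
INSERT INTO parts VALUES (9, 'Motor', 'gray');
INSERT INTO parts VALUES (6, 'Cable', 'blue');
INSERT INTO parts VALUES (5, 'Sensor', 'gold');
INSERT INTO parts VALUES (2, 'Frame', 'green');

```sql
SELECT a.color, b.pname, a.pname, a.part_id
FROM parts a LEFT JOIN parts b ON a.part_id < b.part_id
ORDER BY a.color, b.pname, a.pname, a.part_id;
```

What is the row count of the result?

LEFT JOIN keeps every row from `parts a`; unmatched rows get NULL for `parts b`'s columns.
Matching on a.part_id < b.part_id. A NULL in a compared column never satisfies the condition.
Matched pairs: 9; unmatched a rows kept: 3.
Total: 9 matched + 3 padded = 12 rows.

12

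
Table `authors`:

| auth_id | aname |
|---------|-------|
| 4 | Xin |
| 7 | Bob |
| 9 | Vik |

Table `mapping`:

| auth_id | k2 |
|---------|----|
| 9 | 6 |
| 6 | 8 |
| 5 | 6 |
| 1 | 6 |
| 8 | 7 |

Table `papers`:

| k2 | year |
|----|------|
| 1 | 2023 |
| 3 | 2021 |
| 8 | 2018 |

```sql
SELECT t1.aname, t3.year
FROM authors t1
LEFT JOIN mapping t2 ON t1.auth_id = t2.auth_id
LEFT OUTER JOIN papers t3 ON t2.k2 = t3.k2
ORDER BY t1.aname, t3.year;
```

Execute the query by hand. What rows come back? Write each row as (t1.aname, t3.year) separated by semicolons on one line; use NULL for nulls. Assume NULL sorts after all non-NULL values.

(Bob, NULL); (Vik, NULL); (Xin, NULL)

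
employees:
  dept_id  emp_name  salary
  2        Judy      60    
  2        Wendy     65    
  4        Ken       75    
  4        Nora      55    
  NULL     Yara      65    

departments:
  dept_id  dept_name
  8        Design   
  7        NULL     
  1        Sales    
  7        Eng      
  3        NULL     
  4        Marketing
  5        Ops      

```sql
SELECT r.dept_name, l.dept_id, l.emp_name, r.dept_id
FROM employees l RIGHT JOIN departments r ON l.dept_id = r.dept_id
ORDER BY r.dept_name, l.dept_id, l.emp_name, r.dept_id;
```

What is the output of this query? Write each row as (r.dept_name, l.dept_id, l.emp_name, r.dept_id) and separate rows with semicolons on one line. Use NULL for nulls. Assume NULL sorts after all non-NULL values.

RIGHT JOIN keeps every row from `departments`; unmatched rows get NULL for `employees`'s columns.
Matching on l.dept_id = r.dept_id. A NULL in a compared column never satisfies the condition.
Matched pairs: 2; unmatched r rows kept: 6.

(Design, NULL, NULL, 8); (Eng, NULL, NULL, 7); (Marketing, 4, Ken, 4); (Marketing, 4, Nora, 4); (Ops, NULL, NULL, 5); (Sales, NULL, NULL, 1); (NULL, NULL, NULL, 3); (NULL, NULL, NULL, 7)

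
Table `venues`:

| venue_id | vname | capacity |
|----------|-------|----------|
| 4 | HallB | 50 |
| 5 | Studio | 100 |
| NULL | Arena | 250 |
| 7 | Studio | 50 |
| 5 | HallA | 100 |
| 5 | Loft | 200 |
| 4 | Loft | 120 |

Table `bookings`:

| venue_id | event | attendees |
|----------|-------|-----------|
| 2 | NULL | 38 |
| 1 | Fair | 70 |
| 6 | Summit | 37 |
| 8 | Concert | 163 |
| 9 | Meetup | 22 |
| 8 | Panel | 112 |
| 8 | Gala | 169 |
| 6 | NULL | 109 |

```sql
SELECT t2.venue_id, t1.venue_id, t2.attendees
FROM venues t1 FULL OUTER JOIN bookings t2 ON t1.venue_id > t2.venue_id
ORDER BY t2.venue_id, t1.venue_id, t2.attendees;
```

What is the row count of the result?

FULL OUTER JOIN keeps every row from both sides; unmatched rows get NULL for the other side's columns.
Matching on t1.venue_id > t2.venue_id. A NULL in a compared column never satisfies the condition.
- t1 (venue_id=4) pairs with 2 row(s) of t2.
- t1 (venue_id=5) pairs with 2 row(s) of t2.
- t1 (venue_id=NULL) has no partner → padded with NULL.
- t1 (venue_id=7) pairs with 4 row(s) of t2.
- t1 (venue_id=5) pairs with 2 row(s) of t2.
- t1 (venue_id=5) pairs with 2 row(s) of t2.
- t1 (venue_id=4) pairs with 2 row(s) of t2.
- 4 row(s) from t2 found no t1 partner → padded with NULL.
Total: 14 matched + 5 padded = 19 rows.

19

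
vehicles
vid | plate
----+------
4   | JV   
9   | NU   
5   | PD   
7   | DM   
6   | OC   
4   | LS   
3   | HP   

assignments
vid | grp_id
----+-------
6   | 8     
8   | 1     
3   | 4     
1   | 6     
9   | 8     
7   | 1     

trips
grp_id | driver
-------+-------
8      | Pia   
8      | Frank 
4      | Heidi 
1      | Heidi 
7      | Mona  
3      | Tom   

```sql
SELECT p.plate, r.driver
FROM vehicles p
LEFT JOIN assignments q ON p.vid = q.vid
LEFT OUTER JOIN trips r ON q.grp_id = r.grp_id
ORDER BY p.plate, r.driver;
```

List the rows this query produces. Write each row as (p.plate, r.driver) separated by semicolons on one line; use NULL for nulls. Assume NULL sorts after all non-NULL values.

(DM, Heidi); (HP, Heidi); (JV, NULL); (LS, NULL); (NU, Frank); (NU, Pia); (OC, Frank); (OC, Pia); (PD, NULL)

Evaluate left to right. First `vehicles p LEFT JOIN assignments q` on vid: 7 row(s).
Then LEFT JOIN `trips r` on grp_id: each of those 7 rows is kept; rows whose q.grp_id has no match in r get NULL for r's columns.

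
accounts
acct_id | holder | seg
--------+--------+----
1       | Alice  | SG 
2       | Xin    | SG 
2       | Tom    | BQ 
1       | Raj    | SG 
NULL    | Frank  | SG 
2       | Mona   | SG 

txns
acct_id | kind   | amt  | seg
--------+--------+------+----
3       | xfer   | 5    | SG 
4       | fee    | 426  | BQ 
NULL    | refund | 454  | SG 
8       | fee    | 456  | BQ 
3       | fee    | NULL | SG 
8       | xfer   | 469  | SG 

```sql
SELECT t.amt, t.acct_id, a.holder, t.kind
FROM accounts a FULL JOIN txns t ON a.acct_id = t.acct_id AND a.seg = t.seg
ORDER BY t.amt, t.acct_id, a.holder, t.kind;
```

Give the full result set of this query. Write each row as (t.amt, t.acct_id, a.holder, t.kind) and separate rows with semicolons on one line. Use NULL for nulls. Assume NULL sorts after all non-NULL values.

(5, 3, NULL, xfer); (426, 4, NULL, fee); (454, NULL, NULL, refund); (456, 8, NULL, fee); (469, 8, NULL, xfer); (NULL, 3, NULL, fee); (NULL, NULL, Alice, NULL); (NULL, NULL, Frank, NULL); (NULL, NULL, Mona, NULL); (NULL, NULL, Raj, NULL); (NULL, NULL, Tom, NULL); (NULL, NULL, Xin, NULL)

FULL OUTER JOIN keeps every row from both sides; unmatched rows get NULL for the other side's columns.
Matching on a.acct_id = t.acct_id AND a.seg = t.seg. A NULL in a compared column never satisfies the condition.
Matched pairs: 0; unmatched a rows kept: 6; unmatched t rows kept: 6.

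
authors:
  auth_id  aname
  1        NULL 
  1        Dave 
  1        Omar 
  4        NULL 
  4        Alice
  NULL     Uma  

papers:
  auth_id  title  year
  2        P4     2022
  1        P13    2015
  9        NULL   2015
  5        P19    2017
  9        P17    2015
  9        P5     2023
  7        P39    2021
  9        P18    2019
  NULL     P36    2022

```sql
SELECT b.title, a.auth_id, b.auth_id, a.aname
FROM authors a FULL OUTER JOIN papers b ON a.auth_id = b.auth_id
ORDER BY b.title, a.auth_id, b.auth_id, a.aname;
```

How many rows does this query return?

FULL OUTER JOIN keeps every row from both sides; unmatched rows get NULL for the other side's columns.
Matching on a.auth_id = b.auth_id. A NULL in a compared column never satisfies the condition.
Matched pairs: 3; unmatched a rows kept: 3; unmatched b rows kept: 8.
Total: 3 matched + 11 padded = 14 rows.

14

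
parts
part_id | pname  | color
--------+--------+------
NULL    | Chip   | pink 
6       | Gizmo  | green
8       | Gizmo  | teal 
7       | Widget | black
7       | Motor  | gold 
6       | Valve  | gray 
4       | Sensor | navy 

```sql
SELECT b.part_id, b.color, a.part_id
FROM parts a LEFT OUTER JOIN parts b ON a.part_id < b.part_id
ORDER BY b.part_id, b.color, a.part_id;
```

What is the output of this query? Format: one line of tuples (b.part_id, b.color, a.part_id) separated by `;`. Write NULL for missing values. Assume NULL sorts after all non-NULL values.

(6, gray, 4); (6, green, 4); (7, black, 4); (7, black, 6); (7, black, 6); (7, gold, 4); (7, gold, 6); (7, gold, 6); (8, teal, 4); (8, teal, 6); (8, teal, 6); (8, teal, 7); (8, teal, 7); (NULL, NULL, 8); (NULL, NULL, NULL)

LEFT JOIN keeps every row from `parts a`; unmatched rows get NULL for `parts b`'s columns.
Matching on a.part_id < b.part_id. A NULL in a compared column never satisfies the condition.
- part_id=NULL: no b row matches, row kept with b columns NULL.
- part_id=6: 3 matching b row(s), so 3 row(s) emitted.
- part_id=8: no b row matches, row kept with b columns NULL.
- part_id=7: 1 matching b row(s), so 1 row(s) emitted.
- part_id=7: 1 matching b row(s), so 1 row(s) emitted.
- part_id=6: 3 matching b row(s), so 3 row(s) emitted.
- part_id=4: 5 matching b row(s), so 5 row(s) emitted.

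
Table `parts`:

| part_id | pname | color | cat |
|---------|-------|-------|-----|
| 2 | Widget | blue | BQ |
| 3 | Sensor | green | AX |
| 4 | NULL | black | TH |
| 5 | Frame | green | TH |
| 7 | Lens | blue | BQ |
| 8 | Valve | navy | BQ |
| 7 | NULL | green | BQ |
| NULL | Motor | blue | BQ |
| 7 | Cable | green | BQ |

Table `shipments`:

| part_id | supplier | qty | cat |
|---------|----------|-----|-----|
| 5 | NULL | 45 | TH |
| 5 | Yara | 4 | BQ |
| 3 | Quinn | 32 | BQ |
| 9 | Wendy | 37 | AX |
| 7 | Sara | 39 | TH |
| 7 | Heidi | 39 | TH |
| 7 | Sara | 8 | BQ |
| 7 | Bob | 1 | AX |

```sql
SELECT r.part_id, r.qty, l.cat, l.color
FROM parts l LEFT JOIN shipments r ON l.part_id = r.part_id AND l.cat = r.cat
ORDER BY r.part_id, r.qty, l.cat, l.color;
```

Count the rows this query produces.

LEFT JOIN keeps every row from `parts`; unmatched rows get NULL for `shipments`'s columns.
Matching on l.part_id = r.part_id AND l.cat = r.cat. A NULL in a compared column never satisfies the condition.
Matched pairs: 4; unmatched l rows kept: 5.
Total: 4 matched + 5 padded = 9 rows.

9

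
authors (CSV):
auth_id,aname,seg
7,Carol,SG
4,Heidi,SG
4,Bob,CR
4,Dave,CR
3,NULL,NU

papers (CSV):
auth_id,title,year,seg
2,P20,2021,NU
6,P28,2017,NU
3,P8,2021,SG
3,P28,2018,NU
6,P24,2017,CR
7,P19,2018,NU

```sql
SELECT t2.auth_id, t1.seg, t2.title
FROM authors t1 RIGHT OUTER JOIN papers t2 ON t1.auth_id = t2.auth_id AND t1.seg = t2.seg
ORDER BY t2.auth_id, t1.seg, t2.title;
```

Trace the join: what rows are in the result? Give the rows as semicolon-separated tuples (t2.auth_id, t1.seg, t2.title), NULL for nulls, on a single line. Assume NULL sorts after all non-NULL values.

(2, NULL, P20); (3, NU, P28); (3, NULL, P8); (6, NULL, P24); (6, NULL, P28); (7, NULL, P19)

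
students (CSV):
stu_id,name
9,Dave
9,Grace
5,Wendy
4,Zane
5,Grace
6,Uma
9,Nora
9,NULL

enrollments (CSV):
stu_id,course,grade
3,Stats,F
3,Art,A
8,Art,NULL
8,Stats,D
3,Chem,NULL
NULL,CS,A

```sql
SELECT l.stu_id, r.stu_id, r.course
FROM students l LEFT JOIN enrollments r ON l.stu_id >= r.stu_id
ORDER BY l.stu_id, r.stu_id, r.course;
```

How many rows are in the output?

LEFT JOIN keeps every row from `students`; unmatched rows get NULL for `enrollments`'s columns.
Matching on l.stu_id >= r.stu_id. A NULL in a compared column never satisfies the condition.
Matched pairs: 32; unmatched l rows kept: 0.
Total: 32 rows.

32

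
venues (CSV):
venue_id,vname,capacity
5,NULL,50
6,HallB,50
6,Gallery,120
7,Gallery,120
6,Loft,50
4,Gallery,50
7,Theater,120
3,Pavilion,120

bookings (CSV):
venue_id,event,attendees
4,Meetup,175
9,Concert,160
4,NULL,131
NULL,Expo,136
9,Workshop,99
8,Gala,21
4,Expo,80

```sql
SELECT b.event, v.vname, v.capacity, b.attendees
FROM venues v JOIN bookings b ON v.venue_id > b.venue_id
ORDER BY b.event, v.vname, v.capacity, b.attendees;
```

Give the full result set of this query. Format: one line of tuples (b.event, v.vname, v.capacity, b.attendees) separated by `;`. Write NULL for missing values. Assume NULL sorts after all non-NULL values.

INNER JOIN keeps only pairs where the ON condition holds.
Matching on v.venue_id > b.venue_id. A NULL in a compared column never satisfies the condition.
- v (venue_id=5) pairs with 3 row(s) of b.
- v (venue_id=6) pairs with 3 row(s) of b.
- v (venue_id=6) pairs with 3 row(s) of b.
- v (venue_id=7) pairs with 3 row(s) of b.
- v (venue_id=6) pairs with 3 row(s) of b.
- v (venue_id=4) has no partner → excluded.
- v (venue_id=7) pairs with 3 row(s) of b.
- v (venue_id=3) has no partner → excluded.

(Expo, Gallery, 120, 80); (Expo, Gallery, 120, 80); (Expo, HallB, 50, 80); (Expo, Loft, 50, 80); (Expo, Theater, 120, 80); (Expo, NULL, 50, 80); (Meetup, Gallery, 120, 175); (Meetup, Gallery, 120, 175); (Meetup, HallB, 50, 175); (Meetup, Loft, 50, 175); (Meetup, Theater, 120, 175); (Meetup, NULL, 50, 175); (NULL, Gallery, 120, 131); (NULL, Gallery, 120, 131); (NULL, HallB, 50, 131); (NULL, Loft, 50, 131); (NULL, Theater, 120, 131); (NULL, NULL, 50, 131)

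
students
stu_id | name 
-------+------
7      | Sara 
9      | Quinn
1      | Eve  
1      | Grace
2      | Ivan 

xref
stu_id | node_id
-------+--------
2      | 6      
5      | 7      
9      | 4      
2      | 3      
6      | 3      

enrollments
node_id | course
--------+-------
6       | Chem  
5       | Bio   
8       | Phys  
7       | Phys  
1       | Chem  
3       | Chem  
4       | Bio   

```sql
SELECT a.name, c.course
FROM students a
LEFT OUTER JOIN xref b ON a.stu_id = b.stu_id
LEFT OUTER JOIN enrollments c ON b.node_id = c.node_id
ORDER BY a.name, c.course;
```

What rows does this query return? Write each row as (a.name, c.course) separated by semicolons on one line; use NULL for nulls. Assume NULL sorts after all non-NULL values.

Evaluate left to right. First `students a LEFT JOIN xref b` on stu_id: 6 row(s).
Then LEFT JOIN `enrollments c` on node_id: each of those 6 rows is kept; rows whose b.node_id has no match in c get NULL for c's columns.

(Eve, NULL); (Grace, NULL); (Ivan, Chem); (Ivan, Chem); (Quinn, Bio); (Sara, NULL)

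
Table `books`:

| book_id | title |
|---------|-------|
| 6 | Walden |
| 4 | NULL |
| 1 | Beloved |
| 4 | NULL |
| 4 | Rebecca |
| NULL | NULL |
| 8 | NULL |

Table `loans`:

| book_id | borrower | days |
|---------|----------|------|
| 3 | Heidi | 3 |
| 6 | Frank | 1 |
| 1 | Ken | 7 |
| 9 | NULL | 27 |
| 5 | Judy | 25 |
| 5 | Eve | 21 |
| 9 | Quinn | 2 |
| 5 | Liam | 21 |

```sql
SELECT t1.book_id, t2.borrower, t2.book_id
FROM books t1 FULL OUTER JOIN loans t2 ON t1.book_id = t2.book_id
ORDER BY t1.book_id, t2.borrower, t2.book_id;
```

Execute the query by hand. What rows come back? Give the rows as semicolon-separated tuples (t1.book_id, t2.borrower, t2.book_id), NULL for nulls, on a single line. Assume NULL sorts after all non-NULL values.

FULL OUTER JOIN keeps every row from both sides; unmatched rows get NULL for the other side's columns.
Matching on t1.book_id = t2.book_id. A NULL in a compared column never satisfies the condition.
Matched pairs: 2; unmatched t1 rows kept: 5; unmatched t2 rows kept: 6.

(1, Ken, 1); (4, NULL, NULL); (4, NULL, NULL); (4, NULL, NULL); (6, Frank, 6); (8, NULL, NULL); (NULL, Eve, 5); (NULL, Heidi, 3); (NULL, Judy, 5); (NULL, Liam, 5); (NULL, Quinn, 9); (NULL, NULL, 9); (NULL, NULL, NULL)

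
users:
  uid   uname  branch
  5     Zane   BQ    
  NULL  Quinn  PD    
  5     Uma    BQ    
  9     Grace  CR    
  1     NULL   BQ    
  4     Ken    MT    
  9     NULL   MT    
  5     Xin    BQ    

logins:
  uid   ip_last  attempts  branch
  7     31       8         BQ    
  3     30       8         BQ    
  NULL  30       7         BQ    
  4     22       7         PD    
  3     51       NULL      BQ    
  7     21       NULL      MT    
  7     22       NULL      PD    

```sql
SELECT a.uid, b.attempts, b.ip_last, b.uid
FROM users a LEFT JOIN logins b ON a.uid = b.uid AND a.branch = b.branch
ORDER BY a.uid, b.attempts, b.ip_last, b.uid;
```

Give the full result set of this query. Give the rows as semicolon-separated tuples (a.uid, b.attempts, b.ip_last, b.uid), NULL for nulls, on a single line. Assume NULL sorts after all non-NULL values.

(1, NULL, NULL, NULL); (4, NULL, NULL, NULL); (5, NULL, NULL, NULL); (5, NULL, NULL, NULL); (5, NULL, NULL, NULL); (9, NULL, NULL, NULL); (9, NULL, NULL, NULL); (NULL, NULL, NULL, NULL)

LEFT JOIN keeps every row from `users`; unmatched rows get NULL for `logins`'s columns.
Matching on a.uid = b.uid AND a.branch = b.branch. A NULL in a compared column never satisfies the condition.
Matched pairs: 0; unmatched a rows kept: 8.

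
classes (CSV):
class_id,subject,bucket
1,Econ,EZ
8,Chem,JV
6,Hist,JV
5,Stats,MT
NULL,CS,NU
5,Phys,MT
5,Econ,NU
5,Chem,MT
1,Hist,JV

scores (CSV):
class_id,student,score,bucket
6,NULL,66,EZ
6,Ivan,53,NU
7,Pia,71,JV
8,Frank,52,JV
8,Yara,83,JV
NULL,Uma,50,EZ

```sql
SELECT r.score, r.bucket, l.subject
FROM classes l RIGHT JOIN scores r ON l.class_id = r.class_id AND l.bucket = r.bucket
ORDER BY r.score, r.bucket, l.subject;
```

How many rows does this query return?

RIGHT JOIN keeps every row from `scores`; unmatched rows get NULL for `classes`'s columns.
Matching on l.class_id = r.class_id AND l.bucket = r.bucket. A NULL in a compared column never satisfies the condition.
Matched pairs: 2; unmatched r rows kept: 4.
Total: 2 matched + 4 padded = 6 rows.

6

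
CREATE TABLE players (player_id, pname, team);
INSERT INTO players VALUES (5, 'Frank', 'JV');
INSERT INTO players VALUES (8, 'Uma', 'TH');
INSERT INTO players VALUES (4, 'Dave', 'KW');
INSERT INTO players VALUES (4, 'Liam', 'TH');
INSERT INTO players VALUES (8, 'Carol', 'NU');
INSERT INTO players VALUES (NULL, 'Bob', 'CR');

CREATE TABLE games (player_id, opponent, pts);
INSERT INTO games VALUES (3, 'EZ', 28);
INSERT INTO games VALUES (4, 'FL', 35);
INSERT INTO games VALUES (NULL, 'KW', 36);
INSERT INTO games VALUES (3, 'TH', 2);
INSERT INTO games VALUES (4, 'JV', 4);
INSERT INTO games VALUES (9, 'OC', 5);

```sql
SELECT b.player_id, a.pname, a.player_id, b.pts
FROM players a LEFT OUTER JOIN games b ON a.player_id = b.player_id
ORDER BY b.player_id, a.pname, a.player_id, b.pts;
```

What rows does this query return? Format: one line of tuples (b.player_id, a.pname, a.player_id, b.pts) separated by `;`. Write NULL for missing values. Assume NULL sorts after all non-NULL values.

(4, Dave, 4, 4); (4, Dave, 4, 35); (4, Liam, 4, 4); (4, Liam, 4, 35); (NULL, Bob, NULL, NULL); (NULL, Carol, 8, NULL); (NULL, Frank, 5, NULL); (NULL, Uma, 8, NULL)

LEFT JOIN keeps every row from `players`; unmatched rows get NULL for `games`'s columns.
Matching on a.player_id = b.player_id. A NULL in a compared column never satisfies the condition.
- a[0] player_id=5 → no match; kept with NULLs on the b side.
- a[1] player_id=8 → no match; kept with NULLs on the b side.
- a[2] player_id=4 → 2 match(es) in b → 2 row(s).
- a[3] player_id=4 → 2 match(es) in b → 2 row(s).
- a[4] player_id=8 → no match; kept with NULLs on the b side.
- a[5] player_id=NULL → no match; kept with NULLs on the b side.
After projecting and ordering:
b.player_id | a.pname | a.player_id | b.pts
4 | Dave | 4 | 4
4 | Dave | 4 | 35
4 | Liam | 4 | 4
4 | Liam | 4 | 35
NULL | Bob | NULL | NULL
NULL | Carol | 8 | NULL
NULL | Frank | 5 | NULL
NULL | Uma | 8 | NULL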